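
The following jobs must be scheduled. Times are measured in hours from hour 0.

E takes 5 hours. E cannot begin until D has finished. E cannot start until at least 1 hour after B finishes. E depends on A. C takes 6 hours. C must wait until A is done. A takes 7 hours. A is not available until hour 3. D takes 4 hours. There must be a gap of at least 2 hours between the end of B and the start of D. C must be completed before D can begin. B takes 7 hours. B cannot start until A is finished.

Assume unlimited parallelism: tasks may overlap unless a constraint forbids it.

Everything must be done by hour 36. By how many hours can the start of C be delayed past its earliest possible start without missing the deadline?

11

A cannot begin until its own release at hour 3. It runs from hour 3 to 3 + 7 = hour 10.
C cannot begin until A (finishes hour 10). It runs from hour 10 to 10 + 6 = hour 16.

Working backward from the deadline:
E must finish by hour 36; it takes 5 hours, so it must start by 36 − 5 = hour 31.
D feeds into E (must start by hour 31); so D must finish by hour 31 and therefore start by hour 27.
C feeds into D (must start by hour 27); so C must finish by hour 27 and therefore start by hour 21.
So C can start as early as hour 10 and as late as hour 21, giving 21 − 10 = 11 hours of slack.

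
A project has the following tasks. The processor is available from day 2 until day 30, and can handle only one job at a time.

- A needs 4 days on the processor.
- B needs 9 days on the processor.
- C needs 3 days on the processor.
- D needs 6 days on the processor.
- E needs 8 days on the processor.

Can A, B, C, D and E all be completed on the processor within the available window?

No

The processor window is 30 − 2 = 28 days.
Running back to back, the jobs need 4 + 9 + 3 + 6 + 8 = 30 days on the processor.
Since 30 > 28, they cannot all fit.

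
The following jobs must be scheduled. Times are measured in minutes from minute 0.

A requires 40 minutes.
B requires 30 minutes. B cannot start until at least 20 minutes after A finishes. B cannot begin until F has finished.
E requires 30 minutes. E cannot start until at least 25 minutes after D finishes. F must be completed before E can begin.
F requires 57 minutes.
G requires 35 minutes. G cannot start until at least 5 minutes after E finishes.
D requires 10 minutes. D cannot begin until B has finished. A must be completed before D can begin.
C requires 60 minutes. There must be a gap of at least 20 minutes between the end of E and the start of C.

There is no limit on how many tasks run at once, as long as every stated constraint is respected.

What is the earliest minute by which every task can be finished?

235

Nothing blocks F, so it runs from minute 0 to minute 57.
A has no prerequisites, so it starts at minute 0 and finishes at minute 40.
B has to wait for A (finishes minute 40, plus 20-minute gap → minute 60); F (finishes minute 57). The latest of these is minute 60, so B runs minute 60 to 60 + 30 = minute 90.
For D: B (finishes minute 90); A (finishes minute 40). Taking the maximum gives a start of minute 90, and it finishes at 90 + 10 = minute 100.
E cannot start until D (finishes minute 100, plus 25-minute gap → minute 125); F (finishes minute 57). The controlling bound is minute 125, so E finishes at 125 + 30 = minute 155.
After E (finishes minute 155, plus 5-minute gap → minute 160), G can start at minute 160 and finishes at minute 195.
C waits on E (finishes minute 155, plus 20-minute gap → minute 175), so it starts at minute 175 and finishes at 175 + 60 = minute 235.
All tasks are finished once the last one completes. Finish times: A at 40, B at 90, C at 235, D at 100, E at 155, F at 57, G at 195. The latest is minute 235.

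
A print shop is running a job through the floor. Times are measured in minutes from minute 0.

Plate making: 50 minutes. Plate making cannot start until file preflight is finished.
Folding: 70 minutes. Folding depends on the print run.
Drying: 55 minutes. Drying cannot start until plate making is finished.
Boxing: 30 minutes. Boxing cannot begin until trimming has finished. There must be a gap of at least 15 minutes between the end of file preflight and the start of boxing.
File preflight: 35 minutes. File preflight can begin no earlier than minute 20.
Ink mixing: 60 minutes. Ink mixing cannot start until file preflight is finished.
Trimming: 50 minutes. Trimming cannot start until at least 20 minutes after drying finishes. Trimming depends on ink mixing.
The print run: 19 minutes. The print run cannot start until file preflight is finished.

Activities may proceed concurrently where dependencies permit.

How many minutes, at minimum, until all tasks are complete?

After its own release at minute 20, file preflight can start at minute 20 and finishes at minute 55.
After file preflight (finishes minute 55), the print run can start at minute 55 and finishes at minute 74.
After the print run (finishes minute 74), folding can start at minute 74 and finishes at minute 144.
Ink mixing waits on file preflight (finishes minute 55), so it starts at minute 55 and finishes at 55 + 60 = minute 115.
Plate making waits on file preflight (finishes minute 55), so it starts at minute 55 and finishes at 55 + 50 = minute 105.
After plate making (finishes minute 105), drying can start at minute 105 and finishes at minute 160.
Trimming needs all of drying (finishes minute 160, plus 20-minute gap → minute 180); ink mixing (finishes minute 115). That puts its earliest start at minute 180; it finishes at 180 + 50 = minute 230.
For boxing: trimming (finishes minute 230); file preflight (finishes minute 55, plus 15-minute gap → minute 70). Taking the maximum gives a start of minute 230, and it finishes at 230 + 30 = minute 260.
All tasks are finished once the last one completes. Finish times: File preflight at 55, Plate making at 105, Ink mixing at 115, The print run at 74, Drying at 160, Trimming at 230, Folding at 144, Boxing at 260. The latest is minute 260.

260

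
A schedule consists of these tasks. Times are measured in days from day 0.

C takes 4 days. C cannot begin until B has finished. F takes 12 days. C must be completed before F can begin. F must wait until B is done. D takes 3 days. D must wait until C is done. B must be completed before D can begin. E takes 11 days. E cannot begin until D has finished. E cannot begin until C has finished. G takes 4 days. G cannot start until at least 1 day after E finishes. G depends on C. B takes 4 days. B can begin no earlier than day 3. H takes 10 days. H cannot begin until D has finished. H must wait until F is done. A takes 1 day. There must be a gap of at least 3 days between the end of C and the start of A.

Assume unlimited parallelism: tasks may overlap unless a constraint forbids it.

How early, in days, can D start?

B cannot begin until its own release at day 3. It runs from day 3 to 3 + 4 = day 7.
C waits on B (finishes day 7), so it starts at day 7 and finishes at 7 + 4 = day 11.
D waits on C (finishes day 11); B (finishes day 7). The latest of these is day 11, which is the earliest D can start.

11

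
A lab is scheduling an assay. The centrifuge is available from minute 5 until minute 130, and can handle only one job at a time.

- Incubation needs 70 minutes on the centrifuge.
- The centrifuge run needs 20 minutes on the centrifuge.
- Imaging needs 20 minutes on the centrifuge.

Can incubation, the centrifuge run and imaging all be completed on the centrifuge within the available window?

The centrifuge window is 130 − 5 = 125 minutes.
Running back to back, the jobs need 70 + 20 + 20 = 110 minutes on the centrifuge.
Since 110 ≤ 125, they fit within the window.

Yes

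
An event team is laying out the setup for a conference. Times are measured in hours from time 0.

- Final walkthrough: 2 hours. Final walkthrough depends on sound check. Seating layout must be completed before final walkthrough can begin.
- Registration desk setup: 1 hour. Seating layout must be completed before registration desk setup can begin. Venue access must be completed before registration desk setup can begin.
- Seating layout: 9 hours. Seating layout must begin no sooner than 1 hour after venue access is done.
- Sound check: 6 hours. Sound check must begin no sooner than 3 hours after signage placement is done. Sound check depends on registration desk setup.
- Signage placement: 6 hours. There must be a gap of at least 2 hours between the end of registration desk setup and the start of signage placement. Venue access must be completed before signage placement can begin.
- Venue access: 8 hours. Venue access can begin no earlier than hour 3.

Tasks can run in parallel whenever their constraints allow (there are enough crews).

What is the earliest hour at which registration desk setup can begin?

21

After its own release at hour 3, venue access can start at hour 3 and finishes at hour 11.
Seating layout cannot begin until venue access (finishes hour 11, plus 1-hour gap → hour 12). It runs from hour 12 to 12 + 9 = hour 21.
Registration desk setup waits on seating layout (finishes hour 21); venue access (finishes hour 11). The latest of these is hour 21, which is the earliest registration desk setup can start.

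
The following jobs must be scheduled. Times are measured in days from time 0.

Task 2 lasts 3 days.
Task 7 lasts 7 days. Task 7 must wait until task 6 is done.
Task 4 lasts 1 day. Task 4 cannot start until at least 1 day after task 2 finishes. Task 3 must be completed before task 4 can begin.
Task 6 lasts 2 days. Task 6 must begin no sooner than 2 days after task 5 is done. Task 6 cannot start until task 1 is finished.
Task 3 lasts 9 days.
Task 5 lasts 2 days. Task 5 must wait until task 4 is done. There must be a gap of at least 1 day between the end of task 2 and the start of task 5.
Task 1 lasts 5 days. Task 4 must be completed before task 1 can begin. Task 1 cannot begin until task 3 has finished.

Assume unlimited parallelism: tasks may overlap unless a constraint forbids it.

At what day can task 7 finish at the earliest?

Task 3 can start immediately at day 0; it finishes at day 9.
Task 2 can start immediately at day 0; it finishes at day 3.
Task 4 cannot start until task 2 (finishes day 3, plus 1-day gap → day 4); task 3 (finishes day 9). The controlling bound is day 9, so task 4 finishes at 9 + 1 = day 10.
Task 5 needs all of task 4 (finishes day 10); task 2 (finishes day 3, plus 1-day gap → day 4). That puts its earliest start at day 10; it finishes at 10 + 2 = day 12.
Task 1 needs all of task 4 (finishes day 10); task 3 (finishes day 9). That puts its earliest start at day 10; it finishes at 10 + 5 = day 15.
Task 6 needs all of task 5 (finishes day 12, plus 2-day gap → day 14); task 1 (finishes day 15). That puts its earliest start at day 15; it finishes at 15 + 2 = day 17.
Task 7 waits on task 6 (finishes day 17), so it starts at day 17 and finishes at 17 + 7 = day 24.

24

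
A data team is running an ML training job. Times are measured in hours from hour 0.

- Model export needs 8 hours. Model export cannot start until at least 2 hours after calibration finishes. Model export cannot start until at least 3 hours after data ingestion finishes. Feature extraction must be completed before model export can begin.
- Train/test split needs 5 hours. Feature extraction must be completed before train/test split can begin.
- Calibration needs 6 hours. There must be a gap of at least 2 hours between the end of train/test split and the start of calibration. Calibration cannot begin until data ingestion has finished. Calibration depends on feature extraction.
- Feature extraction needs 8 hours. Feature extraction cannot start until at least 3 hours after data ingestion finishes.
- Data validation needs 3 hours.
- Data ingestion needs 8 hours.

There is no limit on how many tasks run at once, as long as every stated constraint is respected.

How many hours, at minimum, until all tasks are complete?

Data validation has no prerequisites, so it starts at hour 0 and finishes at hour 3.
Data ingestion can start immediately at hour 0; it finishes at hour 8.
After data ingestion (finishes hour 8, plus 3-hour gap → hour 11), feature extraction can start at hour 11 and finishes at hour 19.
Train/test split cannot begin until feature extraction (finishes hour 19). It runs from hour 19 to 19 + 5 = hour 24.
Calibration needs all of train/test split (finishes hour 24, plus 2-hour gap → hour 26); data ingestion (finishes hour 8); feature extraction (finishes hour 19). That puts its earliest start at hour 26; it finishes at 26 + 6 = hour 32.
Model export has to wait for calibration (finishes hour 32, plus 2-hour gap → hour 34); data ingestion (finishes hour 8, plus 3-hour gap → hour 11); feature extraction (finishes hour 19). The latest of these is hour 34, so model export runs hour 34 to 34 + 8 = hour 42.
All tasks are finished once the last one completes. Finish times: Data ingestion at 8, Data validation at 3, Feature extraction at 19, Train/test split at 24, Calibration at 32, Model export at 42. The latest is hour 42.

42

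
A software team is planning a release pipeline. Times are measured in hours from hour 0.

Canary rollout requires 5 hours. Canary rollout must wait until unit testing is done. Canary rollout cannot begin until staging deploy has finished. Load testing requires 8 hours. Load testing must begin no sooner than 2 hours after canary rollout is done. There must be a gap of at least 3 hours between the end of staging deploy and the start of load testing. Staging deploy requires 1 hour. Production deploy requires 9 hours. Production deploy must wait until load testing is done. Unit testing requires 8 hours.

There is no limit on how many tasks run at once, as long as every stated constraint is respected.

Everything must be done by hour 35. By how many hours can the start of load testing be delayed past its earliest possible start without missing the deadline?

3

Staging deploy can start immediately at hour 0; it finishes at hour 1.
Unit testing has no prerequisites, so it starts at hour 0 and finishes at hour 8.
Canary rollout cannot start until unit testing (finishes hour 8); staging deploy (finishes hour 1). The controlling bound is hour 8, so canary rollout finishes at 8 + 5 = hour 13.
Load testing needs all of canary rollout (finishes hour 13, plus 2-hour gap → hour 15); staging deploy (finishes hour 1, plus 3-hour gap → hour 4). That puts its earliest start at hour 15; it finishes at 15 + 8 = hour 23.

Working backward from the deadline:
Production deploy must finish by hour 35; it takes 9 hours, so it must start by 35 − 9 = hour 26.
Load testing has to be done before production deploy (must start by hour 26). That means finishing by hour 26, i.e. starting by 26 − 8 = hour 18.
So load testing can start as early as hour 15 and as late as hour 18, giving 18 − 15 = 3 hours of slack.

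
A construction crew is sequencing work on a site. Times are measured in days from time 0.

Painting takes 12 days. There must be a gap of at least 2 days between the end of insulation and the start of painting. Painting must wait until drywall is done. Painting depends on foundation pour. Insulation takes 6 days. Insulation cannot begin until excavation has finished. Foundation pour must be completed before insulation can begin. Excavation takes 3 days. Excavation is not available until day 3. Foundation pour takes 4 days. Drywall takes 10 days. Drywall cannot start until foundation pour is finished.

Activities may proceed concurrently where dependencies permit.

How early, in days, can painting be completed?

Foundation pour can start immediately at day 0; it finishes at day 4.
Drywall waits on foundation pour (finishes day 4), so it starts at day 4 and finishes at 4 + 10 = day 14.
Excavation waits on its own release at day 3, so it starts at day 3 and finishes at 3 + 3 = day 6.
Insulation cannot start until excavation (finishes day 6); foundation pour (finishes day 4). The controlling bound is day 6, so insulation finishes at 6 + 6 = day 12.
Painting cannot start until insulation (finishes day 12, plus 2-day gap → day 14); drywall (finishes day 14); foundation pour (finishes day 4). The controlling bound is day 14, so painting finishes at 14 + 12 = day 26.

26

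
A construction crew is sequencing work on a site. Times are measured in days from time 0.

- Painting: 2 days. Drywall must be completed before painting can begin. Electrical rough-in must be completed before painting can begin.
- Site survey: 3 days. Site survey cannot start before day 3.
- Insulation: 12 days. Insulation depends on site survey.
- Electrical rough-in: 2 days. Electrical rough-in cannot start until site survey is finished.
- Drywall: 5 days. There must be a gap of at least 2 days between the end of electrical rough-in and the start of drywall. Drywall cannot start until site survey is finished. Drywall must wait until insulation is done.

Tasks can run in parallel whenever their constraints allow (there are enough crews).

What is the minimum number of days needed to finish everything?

Site survey waits on its own release at day 3, so it starts at day 3 and finishes at 3 + 3 = day 6.
Insulation waits on site survey (finishes day 6), so it starts at day 6 and finishes at 6 + 12 = day 18.
Electrical rough-in waits on site survey (finishes day 6), so it starts at day 6 and finishes at 6 + 2 = day 8.
Drywall has to wait for electrical rough-in (finishes day 8, plus 2-day gap → day 10); site survey (finishes day 6); insulation (finishes day 18). The latest of these is day 18, so drywall runs day 18 to 18 + 5 = day 23.
Painting cannot start until drywall (finishes day 23); electrical rough-in (finishes day 8). The controlling bound is day 23, so painting finishes at 23 + 2 = day 25.
All tasks are finished once the last one completes. Finish times: Site survey at 6, Electrical rough-in at 8, Insulation at 18, Drywall at 23, Painting at 25. The latest is day 25.

25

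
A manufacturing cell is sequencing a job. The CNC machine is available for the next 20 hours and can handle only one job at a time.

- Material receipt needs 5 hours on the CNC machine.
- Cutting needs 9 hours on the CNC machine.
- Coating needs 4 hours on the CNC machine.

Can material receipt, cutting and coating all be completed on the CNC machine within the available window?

Yes

Running back to back, the jobs need 5 + 9 + 4 = 18 hours on the CNC machine.
Since 18 ≤ 20, they fit within the window.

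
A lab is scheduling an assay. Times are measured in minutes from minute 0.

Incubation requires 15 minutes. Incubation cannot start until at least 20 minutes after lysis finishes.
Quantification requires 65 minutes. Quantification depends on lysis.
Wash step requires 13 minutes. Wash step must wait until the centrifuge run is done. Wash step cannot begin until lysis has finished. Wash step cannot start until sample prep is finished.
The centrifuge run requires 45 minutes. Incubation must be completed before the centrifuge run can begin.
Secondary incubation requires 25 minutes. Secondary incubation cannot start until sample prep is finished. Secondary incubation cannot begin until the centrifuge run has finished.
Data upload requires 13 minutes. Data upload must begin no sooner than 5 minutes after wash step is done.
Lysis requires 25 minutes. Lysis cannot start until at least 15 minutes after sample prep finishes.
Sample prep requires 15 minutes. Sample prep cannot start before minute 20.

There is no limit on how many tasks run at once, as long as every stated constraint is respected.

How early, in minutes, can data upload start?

After its own release at minute 20, sample prep can start at minute 20 and finishes at minute 35.
Lysis waits on sample prep (finishes minute 35, plus 15-minute gap → minute 50), so it starts at minute 50 and finishes at 50 + 25 = minute 75.
Incubation cannot begin until lysis (finishes minute 75, plus 20-minute gap → minute 95). It runs from minute 95 to 95 + 15 = minute 110.
The centrifuge run waits on incubation (finishes minute 110), so it starts at minute 110 and finishes at 110 + 45 = minute 155.
Wash step cannot start until the centrifuge run (finishes minute 155); lysis (finishes minute 75); sample prep (finishes minute 35). The controlling bound is minute 155, so wash step finishes at 155 + 13 = minute 168.
Data upload waits on wash step (finishes minute 168, plus 5-minute gap → minute 173), so the earliest it can start is minute 173.

173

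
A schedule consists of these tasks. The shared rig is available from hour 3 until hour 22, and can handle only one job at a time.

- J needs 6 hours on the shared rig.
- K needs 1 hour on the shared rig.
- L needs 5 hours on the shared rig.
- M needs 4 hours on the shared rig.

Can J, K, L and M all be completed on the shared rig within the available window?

The shared rig window is 22 − 3 = 19 hours.
Running back to back, the jobs need 6 + 1 + 5 + 4 = 16 hours on the shared rig.
Since 16 ≤ 19, they fit within the window.

Yes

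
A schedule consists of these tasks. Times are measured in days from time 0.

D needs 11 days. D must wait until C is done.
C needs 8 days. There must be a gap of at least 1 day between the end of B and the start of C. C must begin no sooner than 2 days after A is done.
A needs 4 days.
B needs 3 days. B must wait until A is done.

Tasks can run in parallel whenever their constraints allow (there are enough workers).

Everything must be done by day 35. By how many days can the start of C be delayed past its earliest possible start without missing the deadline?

8

Nothing blocks A, so it runs from day 0 to day 4.
After A (finishes day 4), B can start at day 4 and finishes at day 7.
C needs all of B (finishes day 7, plus 1-day gap → day 8); A (finishes day 4, plus 2-day gap → day 6). That puts its earliest start at day 8; it finishes at 8 + 8 = day 16.

Working backward from the deadline:
Nothing follows D; the deadline of day 35 is its only limit. It must start by 35 − 11 = day 24.
C must finish before D (must start by day 24). With an 8-day duration, C must start by 24 − 8 = day 16.
So C can start as early as day 8 and as late as day 16, giving 16 − 8 = 8 days of slack.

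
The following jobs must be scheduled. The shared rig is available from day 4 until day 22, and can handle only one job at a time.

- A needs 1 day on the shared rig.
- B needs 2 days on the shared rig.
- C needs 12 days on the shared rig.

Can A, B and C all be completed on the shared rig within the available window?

The shared rig window is 22 − 4 = 18 days.
Running back to back, the jobs need 1 + 2 + 12 = 15 days on the shared rig.
Since 15 ≤ 18, they fit within the window.

Yes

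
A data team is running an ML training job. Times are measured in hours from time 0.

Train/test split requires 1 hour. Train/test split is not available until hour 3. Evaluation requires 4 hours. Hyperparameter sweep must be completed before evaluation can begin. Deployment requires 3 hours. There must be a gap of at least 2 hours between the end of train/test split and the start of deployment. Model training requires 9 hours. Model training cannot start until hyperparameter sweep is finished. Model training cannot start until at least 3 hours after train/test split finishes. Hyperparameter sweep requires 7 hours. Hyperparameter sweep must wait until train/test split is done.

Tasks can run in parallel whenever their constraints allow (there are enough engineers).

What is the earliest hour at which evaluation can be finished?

15

After its own release at hour 3, train/test split can start at hour 3 and finishes at hour 4.
After train/test split (finishes hour 4), hyperparameter sweep can start at hour 4 and finishes at hour 11.
Evaluation cannot begin until hyperparameter sweep (finishes hour 11). It runs from hour 11 to 11 + 4 = hour 15.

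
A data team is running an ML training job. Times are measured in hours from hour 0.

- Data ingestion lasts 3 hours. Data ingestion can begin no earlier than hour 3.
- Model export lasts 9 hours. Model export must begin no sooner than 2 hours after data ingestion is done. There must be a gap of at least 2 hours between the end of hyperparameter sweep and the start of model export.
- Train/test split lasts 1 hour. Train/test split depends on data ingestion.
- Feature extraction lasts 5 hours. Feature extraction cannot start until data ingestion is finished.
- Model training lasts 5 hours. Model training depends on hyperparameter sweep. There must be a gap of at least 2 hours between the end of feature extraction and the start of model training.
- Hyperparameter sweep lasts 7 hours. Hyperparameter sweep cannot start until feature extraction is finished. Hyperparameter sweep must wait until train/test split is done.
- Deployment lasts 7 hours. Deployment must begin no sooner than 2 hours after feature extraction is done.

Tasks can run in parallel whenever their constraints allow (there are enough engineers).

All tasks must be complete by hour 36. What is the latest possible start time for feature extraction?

13

Model training must finish by hour 36; it takes 5 hours, so it must start by 36 − 5 = hour 31.
Nothing follows model export; the deadline of hour 36 is its only limit. It must start by 36 − 9 = hour 27.
Hyperparameter sweep must finish in time for model training (must start by hour 31); model export (must start by hour 27, minus 2-hour gap → hour 25). The tightest is hour 25, so hyperparameter sweep must start by 25 − 7 = hour 18.
Deployment has no dependents, so it just needs to finish by hour 36. Starting by 36 − 7 = hour 29 achieves that.
Feature extraction feeds hyperparameter sweep (must start by hour 18); model training (must start by hour 31, minus 2-hour gap → hour 29); deployment (must start by hour 29, minus 2-hour gap → hour 27). Taking the minimum, feature extraction must finish by hour 18 and start by 18 − 5 = hour 13.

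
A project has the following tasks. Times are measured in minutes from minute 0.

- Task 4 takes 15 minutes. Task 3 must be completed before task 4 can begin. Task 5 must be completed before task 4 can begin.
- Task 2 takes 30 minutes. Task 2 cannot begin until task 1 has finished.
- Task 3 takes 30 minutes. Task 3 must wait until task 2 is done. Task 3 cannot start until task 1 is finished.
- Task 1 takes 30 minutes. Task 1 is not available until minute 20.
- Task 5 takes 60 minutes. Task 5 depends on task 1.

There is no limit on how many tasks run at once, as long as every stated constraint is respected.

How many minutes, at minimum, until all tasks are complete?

125

Task 1 waits on its own release at minute 20, so it starts at minute 20 and finishes at 20 + 30 = minute 50.
Task 5 waits on task 1 (finishes minute 50), so it starts at minute 50 and finishes at 50 + 60 = minute 110.
Task 2 cannot begin until task 1 (finishes minute 50). It runs from minute 50 to 50 + 30 = minute 80.
Task 3 has to wait for task 2 (finishes minute 80); task 1 (finishes minute 50). The latest of these is minute 80, so task 3 runs minute 80 to 80 + 30 = minute 110.
Task 4 cannot start until task 3 (finishes minute 110); task 5 (finishes minute 110). The controlling bound is minute 110, so task 4 finishes at 110 + 15 = minute 125.
All tasks are finished once the last one completes. Finish times: Task 1 at 50, Task 2 at 80, Task 3 at 110, Task 4 at 125, Task 5 at 110. The latest is minute 125.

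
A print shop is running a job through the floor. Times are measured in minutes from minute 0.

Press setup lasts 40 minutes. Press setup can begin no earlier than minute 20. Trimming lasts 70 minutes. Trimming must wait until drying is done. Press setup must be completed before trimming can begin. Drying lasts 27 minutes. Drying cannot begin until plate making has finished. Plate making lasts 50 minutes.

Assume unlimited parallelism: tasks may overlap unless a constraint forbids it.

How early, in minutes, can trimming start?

77

After its own release at minute 20, press setup can start at minute 20 and finishes at minute 60.
Plate making can start immediately at minute 0; it finishes at minute 50.
After plate making (finishes minute 50), drying can start at minute 50 and finishes at minute 77.
Trimming waits on drying (finishes minute 77); press setup (finishes minute 60). The latest of these is minute 77, which is the earliest trimming can start.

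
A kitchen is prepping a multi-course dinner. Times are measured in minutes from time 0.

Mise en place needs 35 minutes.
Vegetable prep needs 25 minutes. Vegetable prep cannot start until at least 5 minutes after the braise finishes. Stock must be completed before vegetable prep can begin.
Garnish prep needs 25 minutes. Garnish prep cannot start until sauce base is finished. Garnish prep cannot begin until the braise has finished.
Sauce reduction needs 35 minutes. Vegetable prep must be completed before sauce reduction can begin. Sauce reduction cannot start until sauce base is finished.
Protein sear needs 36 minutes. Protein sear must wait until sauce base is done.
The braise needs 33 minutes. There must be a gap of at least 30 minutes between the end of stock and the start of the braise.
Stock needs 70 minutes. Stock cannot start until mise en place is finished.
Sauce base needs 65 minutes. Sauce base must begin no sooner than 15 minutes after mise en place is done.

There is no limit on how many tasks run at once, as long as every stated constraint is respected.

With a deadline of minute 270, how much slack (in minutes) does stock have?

Nothing blocks mise en place, so it runs from minute 0 to minute 35.
After mise en place (finishes minute 35), stock can start at minute 35 and finishes at minute 105.

Working backward from the deadline:
Nothing follows sauce reduction; the deadline of minute 270 is its only limit. It must start by 270 − 35 = minute 235.
Vegetable prep feeds into sauce reduction (must start by minute 235); so vegetable prep must finish by minute 235 and therefore start by minute 210.
Nothing follows garnish prep; the deadline of minute 270 is its only limit. It must start by 270 − 25 = minute 245.
The braise has several dependents: vegetable prep (must start by minute 210, minus 5-minute gap → minute 205); garnish prep (must start by minute 245). The earliest of those limits is minute 205, so the braise must start by 205 − 33 = minute 172.
Stock has several dependents: the braise (must start by minute 172, minus 30-minute gap → minute 142); vegetable prep (must start by minute 210). The earliest of those limits is minute 142, so stock must start by 142 − 70 = minute 72.
So stock can start as early as minute 35 and as late as minute 72, giving 72 − 35 = 37 minutes of slack.

37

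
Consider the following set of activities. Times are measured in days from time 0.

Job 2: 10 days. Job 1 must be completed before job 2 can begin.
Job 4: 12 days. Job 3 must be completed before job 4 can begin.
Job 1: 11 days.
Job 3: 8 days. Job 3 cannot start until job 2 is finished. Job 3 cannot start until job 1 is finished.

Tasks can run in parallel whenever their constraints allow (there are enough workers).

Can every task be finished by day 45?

Nothing blocks job 1, so it runs from day 0 to day 11.
After job 1 (finishes day 11), job 2 can start at day 11 and finishes at day 21.
Job 3 needs all of job 2 (finishes day 21); job 1 (finishes day 11). That puts its earliest start at day 21; it finishes at 21 + 8 = day 29.
Job 4 waits on job 3 (finishes day 29), so it starts at day 29 and finishes at 29 + 12 = day 41.
Every task is finished by day 41, which is no later than the deadline of 45, so the schedule is feasible.

Yes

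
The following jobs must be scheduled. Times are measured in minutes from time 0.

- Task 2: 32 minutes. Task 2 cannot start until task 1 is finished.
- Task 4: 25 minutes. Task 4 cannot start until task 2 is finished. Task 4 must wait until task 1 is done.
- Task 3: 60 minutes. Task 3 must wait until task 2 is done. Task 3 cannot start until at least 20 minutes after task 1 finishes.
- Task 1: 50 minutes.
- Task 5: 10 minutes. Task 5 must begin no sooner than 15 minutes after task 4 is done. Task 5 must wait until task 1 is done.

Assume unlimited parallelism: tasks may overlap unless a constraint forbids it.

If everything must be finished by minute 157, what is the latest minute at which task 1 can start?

15

To finish by minute 157, task 3 (duration 60) must start no later than minute 97.
Task 5 must finish by minute 157; it takes 10 minutes, so it must start by 157 − 10 = minute 147.
Task 4 has to be done before task 5 (must start by minute 147, minus 15-minute gap → minute 132). That means finishing by minute 132, i.e. starting by 132 − 25 = minute 107.
For task 2: task 3 (must start by minute 97); task 4 (must start by minute 107). The most restrictive is minute 97; with a 32-minute duration, task 2 must start by minute 65.
Task 1 has several dependents: task 2 (must start by minute 65); task 3 (must start by minute 97, minus 20-minute gap → minute 77); task 4 (must start by minute 107); task 5 (must start by minute 147). The earliest of those limits is minute 65, so task 1 must start by 65 − 50 = minute 15.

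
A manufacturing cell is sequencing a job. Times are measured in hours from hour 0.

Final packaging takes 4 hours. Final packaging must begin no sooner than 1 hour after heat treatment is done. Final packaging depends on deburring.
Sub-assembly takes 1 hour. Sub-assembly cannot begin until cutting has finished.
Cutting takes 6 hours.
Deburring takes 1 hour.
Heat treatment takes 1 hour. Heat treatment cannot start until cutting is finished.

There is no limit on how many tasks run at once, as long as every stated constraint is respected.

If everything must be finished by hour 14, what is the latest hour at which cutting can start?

2

To finish by hour 14, final packaging (duration 4) must start no later than hour 10.
Heat treatment feeds into final packaging (must start by hour 10, minus 1-hour gap → hour 9); so heat treatment must finish by hour 9 and therefore start by hour 8.
To finish by hour 14, sub-assembly (duration 1) must start no later than hour 13.
For cutting: heat treatment (must start by hour 8); sub-assembly (must start by hour 13). The most restrictive is hour 8; with a 6-hour duration, cutting must start by hour 2.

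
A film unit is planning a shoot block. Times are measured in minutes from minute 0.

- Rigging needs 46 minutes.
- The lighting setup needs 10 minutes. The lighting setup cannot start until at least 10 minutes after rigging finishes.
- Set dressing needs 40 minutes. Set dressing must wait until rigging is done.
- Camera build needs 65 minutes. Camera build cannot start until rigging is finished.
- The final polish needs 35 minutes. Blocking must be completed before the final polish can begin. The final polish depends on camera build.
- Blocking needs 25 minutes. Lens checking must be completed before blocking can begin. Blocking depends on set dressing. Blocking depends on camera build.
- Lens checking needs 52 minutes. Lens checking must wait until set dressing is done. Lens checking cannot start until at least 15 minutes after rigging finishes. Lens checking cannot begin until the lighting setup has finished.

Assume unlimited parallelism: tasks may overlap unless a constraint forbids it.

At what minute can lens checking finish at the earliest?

138

Rigging can start immediately at minute 0; it finishes at minute 46.
The lighting setup waits on rigging (finishes minute 46, plus 10-minute gap → minute 56), so it starts at minute 56 and finishes at 56 + 10 = minute 66.
Set dressing cannot begin until rigging (finishes minute 46). It runs from minute 46 to 46 + 40 = minute 86.
Lens checking has to wait for set dressing (finishes minute 86); rigging (finishes minute 46, plus 15-minute gap → minute 61); the lighting setup (finishes minute 66). The latest of these is minute 86, so lens checking runs minute 86 to 86 + 52 = minute 138.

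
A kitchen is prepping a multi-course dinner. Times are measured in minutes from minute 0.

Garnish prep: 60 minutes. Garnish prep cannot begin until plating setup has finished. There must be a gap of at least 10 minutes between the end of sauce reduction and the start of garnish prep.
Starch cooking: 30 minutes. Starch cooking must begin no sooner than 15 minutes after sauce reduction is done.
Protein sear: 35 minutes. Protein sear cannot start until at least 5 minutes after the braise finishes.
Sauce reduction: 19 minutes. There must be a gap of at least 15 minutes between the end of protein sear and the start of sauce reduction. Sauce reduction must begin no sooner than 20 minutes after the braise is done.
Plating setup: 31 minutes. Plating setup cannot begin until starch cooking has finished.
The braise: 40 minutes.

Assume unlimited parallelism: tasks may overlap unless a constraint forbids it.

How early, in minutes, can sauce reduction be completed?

114

The braise has no prerequisites, so it starts at minute 0 and finishes at minute 40.
Protein sear waits on the braise (finishes minute 40, plus 5-minute gap → minute 45), so it starts at minute 45 and finishes at 45 + 35 = minute 80.
Sauce reduction needs all of protein sear (finishes minute 80, plus 15-minute gap → minute 95); the braise (finishes minute 40, plus 20-minute gap → minute 60). That puts its earliest start at minute 95; it finishes at 95 + 19 = minute 114.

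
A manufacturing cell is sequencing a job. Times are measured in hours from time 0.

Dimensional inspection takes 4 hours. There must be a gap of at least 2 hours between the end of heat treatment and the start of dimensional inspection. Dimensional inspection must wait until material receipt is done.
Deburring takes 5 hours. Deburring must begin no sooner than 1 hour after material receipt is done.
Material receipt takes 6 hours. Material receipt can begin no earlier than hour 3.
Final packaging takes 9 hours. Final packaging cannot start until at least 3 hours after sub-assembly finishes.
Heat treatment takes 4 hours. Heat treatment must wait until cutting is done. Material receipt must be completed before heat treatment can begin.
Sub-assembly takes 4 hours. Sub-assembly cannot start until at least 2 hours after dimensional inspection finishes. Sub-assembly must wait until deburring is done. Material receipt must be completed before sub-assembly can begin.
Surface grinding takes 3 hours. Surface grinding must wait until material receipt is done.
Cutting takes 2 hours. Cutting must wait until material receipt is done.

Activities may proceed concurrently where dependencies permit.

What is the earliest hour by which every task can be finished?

39

After its own release at hour 3, material receipt can start at hour 3 and finishes at hour 9.
Surface grinding waits on material receipt (finishes hour 9), so it starts at hour 9 and finishes at 9 + 3 = hour 12.
Deburring cannot begin until material receipt (finishes hour 9, plus 1-hour gap → hour 10). It runs from hour 10 to 10 + 5 = hour 15.
After material receipt (finishes hour 9), cutting can start at hour 9 and finishes at hour 11.
Heat treatment has to wait for cutting (finishes hour 11); material receipt (finishes hour 9). The latest of these is hour 11, so heat treatment runs hour 11 to 11 + 4 = hour 15.
Dimensional inspection cannot start until heat treatment (finishes hour 15, plus 2-hour gap → hour 17); material receipt (finishes hour 9). The controlling bound is hour 17, so dimensional inspection finishes at 17 + 4 = hour 21.
Sub-assembly needs all of dimensional inspection (finishes hour 21, plus 2-hour gap → hour 23); deburring (finishes hour 15); material receipt (finishes hour 9). That puts its earliest start at hour 23; it finishes at 23 + 4 = hour 27.
After sub-assembly (finishes hour 27, plus 3-hour gap → hour 30), final packaging can start at hour 30 and finishes at hour 39.
All tasks are finished once the last one completes. Finish times: Material receipt at 9, Cutting at 11, Deburring at 15, Heat treatment at 15, Surface grinding at 12, Dimensional inspection at 21, Sub-assembly at 27, Final packaging at 39. The latest is hour 39.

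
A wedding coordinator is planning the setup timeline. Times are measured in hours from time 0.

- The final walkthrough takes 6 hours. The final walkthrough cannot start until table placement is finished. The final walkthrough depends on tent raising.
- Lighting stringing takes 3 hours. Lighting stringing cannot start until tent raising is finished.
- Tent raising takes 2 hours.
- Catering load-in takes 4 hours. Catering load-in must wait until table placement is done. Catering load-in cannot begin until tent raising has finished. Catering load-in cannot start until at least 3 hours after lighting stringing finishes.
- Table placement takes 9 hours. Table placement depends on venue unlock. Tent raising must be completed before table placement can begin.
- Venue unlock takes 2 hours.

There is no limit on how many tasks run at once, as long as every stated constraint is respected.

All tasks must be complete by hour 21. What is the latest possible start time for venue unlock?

Catering load-in must finish by hour 21; it takes 4 hours, so it must start by 21 − 4 = hour 17.
The final walkthrough has no dependents, so it just needs to finish by hour 21. Starting by 21 − 6 = hour 15 achieves that.
For table placement: catering load-in (must start by hour 17); the final walkthrough (must start by hour 15). The most restrictive is hour 15; with a 9-hour duration, table placement must start by hour 6.
Venue unlock feeds into table placement (must start by hour 6); so venue unlock must finish by hour 6 and therefore start by hour 4.

4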